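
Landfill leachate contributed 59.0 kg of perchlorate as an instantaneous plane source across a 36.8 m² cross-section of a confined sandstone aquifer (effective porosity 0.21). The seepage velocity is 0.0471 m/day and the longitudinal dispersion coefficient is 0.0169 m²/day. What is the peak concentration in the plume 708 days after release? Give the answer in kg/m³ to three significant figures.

The peak of an instantaneous 1D plume sits at x = vt; there the Gaussian factor is 1 and C_max = M/(n_e·A·√(4πDt)), where n_e·A is the pore area the mass is dissolved in.
√(4πDt) = √(4π × 0.0169 × 708) = 12.26 m, so C_max = 59.0/(0.21 × 36.8 × 12.26) = 0.623 kg/m³.

0.623 kg/m³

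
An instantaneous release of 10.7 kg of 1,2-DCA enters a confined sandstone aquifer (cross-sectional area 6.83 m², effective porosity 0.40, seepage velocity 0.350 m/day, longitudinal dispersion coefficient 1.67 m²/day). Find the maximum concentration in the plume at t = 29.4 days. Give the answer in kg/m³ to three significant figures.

0.158 kg/m³

The peak of an instantaneous 1D plume sits at x = vt; there the Gaussian factor is 1 and C_max = M/(n_e·A·√(4πDt)), where n_e·A is the pore area the mass is dissolved in.
√(4πDt) = √(4π × 1.67 × 29.4) = 24.84 m, so C_max = 10.7/(0.40 × 6.83 × 24.84) = 0.158 kg/m³.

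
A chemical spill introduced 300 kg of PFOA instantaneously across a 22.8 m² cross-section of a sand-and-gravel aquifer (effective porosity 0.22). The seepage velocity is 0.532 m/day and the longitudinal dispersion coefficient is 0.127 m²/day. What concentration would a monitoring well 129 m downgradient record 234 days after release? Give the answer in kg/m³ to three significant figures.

For an instantaneous plane source, C(x,t) = M/(n_e·A·√(4πDt)) · exp(−(x−vt)²/(4Dt)), with n_e·A the pore (flow) area.
Plume center vt = 0.532 × 234 = 124.488 m, so the well at 129 m is 4.512 m downgradient of the peak.
√(4πDt) = 19.32 m, giving peak height M/(n_e·A·√(4πDt)) = 300/(0.22 × 22.8 × 19.32) = 3.096 kg/m³.
(x−vt)²/(4Dt) = (4.512)²/(4 × 0.127 × 234) = 0.1713; exp(−0.1713) = 0.8426.
C = 3.096 × 0.8426 = 2.61 kg/m³.

2.61 kg/m³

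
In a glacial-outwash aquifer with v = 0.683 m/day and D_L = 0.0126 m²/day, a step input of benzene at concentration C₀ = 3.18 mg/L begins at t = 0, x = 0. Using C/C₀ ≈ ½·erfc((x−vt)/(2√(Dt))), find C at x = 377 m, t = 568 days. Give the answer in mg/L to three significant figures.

For a continuous step input, C/C₀ ≈ ½·erfc((x−vt)/(2√(Dt))).
vt = 0.683 × 568 = 387.944 m and 2√(Dt) = 2√(0.0126 × 568) = 5.350 m.
Argument (x−vt)/(2√(Dt)) = (377 − 387.944)/5.350 = -2.046; ½·erfc(-2.046) = 0.9981.
C = 3.18 × 0.9981 = 3.17 mg/L.

3.17 mg/L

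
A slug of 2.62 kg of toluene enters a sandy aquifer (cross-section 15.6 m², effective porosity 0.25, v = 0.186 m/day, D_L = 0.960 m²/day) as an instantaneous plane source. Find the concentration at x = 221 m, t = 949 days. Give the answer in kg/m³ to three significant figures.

For an instantaneous plane source, C(x,t) = M/(n_e·A·√(4πDt)) · exp(−(x−vt)²/(4Dt)), with n_e·A the pore (flow) area.
Plume center vt = 0.186 × 949 = 176.514 m, so the well at 221 m is 44.486 m downgradient of the peak.
√(4πDt) = 107.0 m, giving peak height M/(n_e·A·√(4πDt)) = 2.62/(0.25 × 15.6 × 107.0) = 0.006278 kg/m³.
(x−vt)²/(4Dt) = (44.486)²/(4 × 0.960 × 949) = 0.5431; exp(−0.5431) = 0.5809.
C = 0.006278 × 0.5809 = 0.00365 kg/m³.

0.00365 kg/m³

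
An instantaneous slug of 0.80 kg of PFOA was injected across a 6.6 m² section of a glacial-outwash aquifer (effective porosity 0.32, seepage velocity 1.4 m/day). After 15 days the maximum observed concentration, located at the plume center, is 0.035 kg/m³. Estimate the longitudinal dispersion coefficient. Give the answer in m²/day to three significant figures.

0.621 m²/day

At the plume center C_max = M/(n_e·A·√(4πDt)), so D = M²/(4πt·(n_e·A·C_max)²).
n_e·A·C_max = 0.32 × 6.6 × 0.035 = 0.07392 kg/m.
D = 0.80²/(4π × 15 × 0.07392²) = 0.621 m²/day.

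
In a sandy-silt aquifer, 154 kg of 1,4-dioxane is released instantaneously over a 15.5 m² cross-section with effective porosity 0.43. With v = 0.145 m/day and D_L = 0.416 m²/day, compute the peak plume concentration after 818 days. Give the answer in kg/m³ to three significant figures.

The peak of an instantaneous 1D plume sits at x = vt; there the Gaussian factor is 1 and C_max = M/(n_e·A·√(4πDt)), where n_e·A is the pore area the mass is dissolved in.
√(4πDt) = √(4π × 0.416 × 818) = 65.39 m, so C_max = 154/(0.43 × 15.5 × 65.39) = 0.353 kg/m³.

0.353 kg/m³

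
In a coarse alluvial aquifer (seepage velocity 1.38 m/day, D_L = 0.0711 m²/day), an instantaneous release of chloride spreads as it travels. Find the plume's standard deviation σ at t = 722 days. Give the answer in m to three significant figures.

Dispersive spreading gives a Gaussian with σ² = 2Dt; advection only shifts the center.
σ = √(2 × 0.0711 × 722) = 10.1 m.

10.1 m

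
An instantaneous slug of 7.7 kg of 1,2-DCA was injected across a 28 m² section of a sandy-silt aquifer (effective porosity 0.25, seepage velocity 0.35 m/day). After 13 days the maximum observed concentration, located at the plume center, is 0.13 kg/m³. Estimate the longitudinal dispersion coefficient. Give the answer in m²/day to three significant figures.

0.438 m²/day

At the plume center C_max = M/(n_e·A·√(4πDt)), so D = M²/(4πt·(n_e·A·C_max)²).
n_e·A·C_max = 0.25 × 28 × 0.13 = 0.9100 kg/m.
D = 7.7²/(4π × 13 × 0.9100²) = 0.438 m²/day.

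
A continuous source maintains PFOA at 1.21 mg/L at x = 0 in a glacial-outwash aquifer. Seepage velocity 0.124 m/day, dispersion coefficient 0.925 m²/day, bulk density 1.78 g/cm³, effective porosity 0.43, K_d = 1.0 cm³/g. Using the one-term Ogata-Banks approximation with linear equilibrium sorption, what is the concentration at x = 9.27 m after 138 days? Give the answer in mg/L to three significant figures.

0.242 mg/L

Retardation factor R = 1 + ρ_b·K_d/n = 1 + 1.78 × 1.0/0.43 = 5.140.
Sorption retards both mechanisms: v_R = v/R = 0.02412 m/day, D_R = D/R = 0.1800 m²/day.
v_R·t = 0.02412 × 138 = 3.32856 m; 2√(D_R t) = 9.968 m; argument = (9.27 − 3.32856)/9.968 = 0.5961.
C = C₀ × ½·erfc(0.5961) = 1.21 × 0.1996 = 0.242 mg/L.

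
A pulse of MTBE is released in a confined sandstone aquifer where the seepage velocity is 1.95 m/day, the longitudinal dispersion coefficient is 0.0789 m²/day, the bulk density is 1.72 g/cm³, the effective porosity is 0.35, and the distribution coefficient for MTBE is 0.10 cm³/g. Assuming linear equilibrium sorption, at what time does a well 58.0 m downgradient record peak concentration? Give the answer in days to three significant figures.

44.3 days

Retardation factor R = 1 + ρ_b·K_d/n = 1 + 1.72 × 0.10/0.35 = 1.491.
Sorption retards both mechanisms: v_R = v/R = 1.308 m/day, D_R = D/R = 0.05292 m²/day.
Peak time from v_R²t² + 2D_R t − x² = 0: t = (√(D_R² + v_R²x²) − D_R)/v_R².
√(D_R² + v_R²x²) = √(0.05292² + 1.308² × 58.0²) = 75.86; v_R² = 1.711.
t = (75.86 − 0.05292)/1.711 = 44.3 days.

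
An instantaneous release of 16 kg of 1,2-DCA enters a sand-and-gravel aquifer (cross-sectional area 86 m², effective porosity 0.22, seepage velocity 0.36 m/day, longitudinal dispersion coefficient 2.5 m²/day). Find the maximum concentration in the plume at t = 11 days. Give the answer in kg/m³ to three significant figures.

The peak of an instantaneous 1D plume sits at x = vt; there the Gaussian factor is 1 and C_max = M/(n_e·A·√(4πDt)), where n_e·A is the pore area the mass is dissolved in.
√(4πDt) = √(4π × 2.5 × 11) = 18.59 m, so C_max = 16/(0.22 × 86 × 18.59) = 0.0455 kg/m³.

0.0455 kg/m³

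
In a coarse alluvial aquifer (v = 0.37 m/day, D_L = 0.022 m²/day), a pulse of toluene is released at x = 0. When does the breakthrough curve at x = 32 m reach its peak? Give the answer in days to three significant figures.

86.3 days

For the 1D instantaneous-source solution, setting ∂C/∂t = 0 at fixed x gives v²t² + 2Dt − x² = 0, so t = (√(D² + v²x²) − D)/v².
√(D² + v²x²) = √(0.022² + 0.37² × 32²) = 11.84; v² = 0.1369.
t = (11.84 − 0.022)/0.1369 = 86.3 days (vs. the pure-advection estimate x/v = 86.5 d).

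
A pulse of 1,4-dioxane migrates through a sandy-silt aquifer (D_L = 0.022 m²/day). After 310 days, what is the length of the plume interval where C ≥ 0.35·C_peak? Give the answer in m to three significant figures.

10.7 m

The plume is Gaussian with σ = √(2Dt) = √(2 × 0.022 × 310) = 3.693 m.
C/C_peak = exp(−Δx²/(2σ²)) = 0.35 ⇒ Δx = σ·√(−2 ln 0.35) = 3.693 × 1.449 = 5.351 m.
Width = 2Δx = 10.7 m.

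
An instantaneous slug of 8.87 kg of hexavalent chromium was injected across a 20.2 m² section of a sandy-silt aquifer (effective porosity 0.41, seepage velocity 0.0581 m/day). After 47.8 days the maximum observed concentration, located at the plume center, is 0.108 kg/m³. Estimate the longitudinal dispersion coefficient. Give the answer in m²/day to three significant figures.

0.164 m²/day

At the plume center C_max = M/(n_e·A·√(4πDt)), so D = M²/(4πt·(n_e·A·C_max)²).
n_e·A·C_max = 0.41 × 20.2 × 0.108 = 0.8945 kg/m.
D = 8.87²/(4π × 47.8 × 0.8945²) = 0.164 m²/day.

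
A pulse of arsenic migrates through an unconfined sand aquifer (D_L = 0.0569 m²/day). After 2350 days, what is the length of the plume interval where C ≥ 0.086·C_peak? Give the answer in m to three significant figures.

The plume is Gaussian with σ = √(2Dt) = √(2 × 0.0569 × 2350) = 16.35 m.
C/C_peak = exp(−Δx²/(2σ²)) = 0.086 ⇒ Δx = σ·√(−2 ln 0.086) = 16.35 × 2.215 = 36.22 m.
Width = 2Δx = 72.4 m.

72.4 m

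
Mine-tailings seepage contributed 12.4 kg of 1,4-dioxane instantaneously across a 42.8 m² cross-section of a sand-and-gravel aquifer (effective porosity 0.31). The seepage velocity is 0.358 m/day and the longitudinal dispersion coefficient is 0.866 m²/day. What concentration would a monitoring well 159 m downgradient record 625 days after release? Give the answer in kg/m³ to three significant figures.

For an instantaneous plane source, C(x,t) = M/(n_e·A·√(4πDt)) · exp(−(x−vt)²/(4Dt)), with n_e·A the pore (flow) area.
Plume center vt = 0.358 × 625 = 223.75 m, so the well at 159 m is 64.75 m upgradient of the peak.
√(4πDt) = 82.47 m, giving peak height M/(n_e·A·√(4πDt)) = 12.4/(0.31 × 42.8 × 82.47) = 0.01133 kg/m³.
(x−vt)²/(4Dt) = (-64.75)²/(4 × 0.866 × 625) = 1.937; exp(−1.937) = 0.1441.
C = 0.01133 × 0.1441 = 0.00163 kg/m³.

0.00163 kg/m³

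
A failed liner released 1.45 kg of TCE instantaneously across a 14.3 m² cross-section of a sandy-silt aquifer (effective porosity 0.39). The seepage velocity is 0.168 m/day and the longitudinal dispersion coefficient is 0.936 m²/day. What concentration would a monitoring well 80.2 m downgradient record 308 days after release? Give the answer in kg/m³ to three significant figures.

For an instantaneous plane source, C(x,t) = M/(n_e·A·√(4πDt)) · exp(−(x−vt)²/(4Dt)), with n_e·A the pore (flow) area.
Plume center vt = 0.168 × 308 = 51.744 m, so the well at 80.2 m is 28.456 m downgradient of the peak.
√(4πDt) = 60.19 m, giving peak height M/(n_e·A·√(4πDt)) = 1.45/(0.39 × 14.3 × 60.19) = 0.004320 kg/m³.
(x−vt)²/(4Dt) = (28.456)²/(4 × 0.936 × 308) = 0.7022; exp(−0.7022) = 0.4955.
C = 0.004320 × 0.4955 = 0.00214 kg/m³.

0.00214 kg/m³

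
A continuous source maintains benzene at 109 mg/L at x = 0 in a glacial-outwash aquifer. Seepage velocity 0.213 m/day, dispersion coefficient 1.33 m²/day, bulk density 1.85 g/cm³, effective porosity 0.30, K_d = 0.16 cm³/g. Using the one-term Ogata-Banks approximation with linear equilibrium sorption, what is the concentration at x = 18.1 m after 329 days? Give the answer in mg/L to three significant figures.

86.5 mg/L

Retardation factor R = 1 + ρ_b·K_d/n = 1 + 1.85 × 0.16/0.30 = 1.987.
Sorption retards both mechanisms: v_R = v/R = 0.1072 m/day, D_R = D/R = 0.6694 m²/day.
v_R·t = 0.1072 × 329 = 35.2688 m; 2√(D_R t) = 29.68 m; argument = (18.1 − 35.2688)/29.68 = -0.5785.
C = C₀ × ½·erfc(-0.5785) = 109 × 0.7934 = 86.5 mg/L.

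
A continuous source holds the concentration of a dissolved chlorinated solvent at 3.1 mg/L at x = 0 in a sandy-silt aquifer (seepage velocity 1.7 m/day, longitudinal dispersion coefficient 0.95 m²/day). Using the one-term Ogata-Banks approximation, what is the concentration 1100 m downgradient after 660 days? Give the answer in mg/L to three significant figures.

2.27 mg/L

For a continuous step input, C/C₀ ≈ ½·erfc((x−vt)/(2√(Dt))).
vt = 1.7 × 660 = 1122 m and 2√(Dt) = 2√(0.95 × 660) = 50.08 m.
Argument (x−vt)/(2√(Dt)) = (1100 − 1122)/50.08 = -0.4393; ½·erfc(-0.4393) = 0.7328.
C = 3.1 × 0.7328 = 2.27 mg/L.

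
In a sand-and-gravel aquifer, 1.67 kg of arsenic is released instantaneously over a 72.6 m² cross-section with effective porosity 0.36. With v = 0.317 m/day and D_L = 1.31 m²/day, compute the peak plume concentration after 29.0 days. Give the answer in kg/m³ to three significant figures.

The peak of an instantaneous 1D plume sits at x = vt; there the Gaussian factor is 1 and C_max = M/(n_e·A·√(4πDt)), where n_e·A is the pore area the mass is dissolved in.
√(4πDt) = √(4π × 1.31 × 29.0) = 21.85 m, so C_max = 1.67/(0.36 × 72.6 × 21.85) = 0.00292 kg/m³.

0.00292 kg/m³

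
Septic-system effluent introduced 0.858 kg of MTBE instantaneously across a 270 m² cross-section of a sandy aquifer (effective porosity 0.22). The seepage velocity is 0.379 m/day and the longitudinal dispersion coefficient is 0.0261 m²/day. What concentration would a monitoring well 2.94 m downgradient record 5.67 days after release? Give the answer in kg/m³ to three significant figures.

0.00368 kg/m³

For an instantaneous plane source, C(x,t) = M/(n_e·A·√(4πDt)) · exp(−(x−vt)²/(4Dt)), with n_e·A the pore (flow) area.
Plume center vt = 0.379 × 5.67 = 2.14893 m, so the well at 2.94 m is 0.79107 m downgradient of the peak.
√(4πDt) = 1.364 m, giving peak height M/(n_e·A·√(4πDt)) = 0.858/(0.22 × 270 × 1.364) = 0.01059 kg/m³.
(x−vt)²/(4Dt) = (0.79107)²/(4 × 0.0261 × 5.67) = 1.057; exp(−1.057) = 0.3475.
C = 0.01059 × 0.3475 = 0.00368 kg/m³.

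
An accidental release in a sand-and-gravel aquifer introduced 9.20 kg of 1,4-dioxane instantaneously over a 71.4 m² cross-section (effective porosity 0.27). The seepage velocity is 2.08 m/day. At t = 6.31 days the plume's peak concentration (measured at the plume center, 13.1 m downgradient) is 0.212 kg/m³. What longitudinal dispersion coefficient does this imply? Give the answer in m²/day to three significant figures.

At the plume center C_max = M/(n_e·A·√(4πDt)), so D = M²/(4πt·(n_e·A·C_max)²).
n_e·A·C_max = 0.27 × 71.4 × 0.212 = 4.087 kg/m.
D = 9.20²/(4π × 6.31 × 4.087²) = 0.0639 m²/day.

0.0639 m²/day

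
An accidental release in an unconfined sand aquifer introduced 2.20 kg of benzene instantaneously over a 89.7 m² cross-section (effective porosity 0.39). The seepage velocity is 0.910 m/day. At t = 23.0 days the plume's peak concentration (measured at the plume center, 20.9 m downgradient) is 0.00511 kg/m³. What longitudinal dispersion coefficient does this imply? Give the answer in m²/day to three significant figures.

At the plume center C_max = M/(n_e·A·√(4πDt)), so D = M²/(4πt·(n_e·A·C_max)²).
n_e·A·C_max = 0.39 × 89.7 × 0.00511 = 0.1788 kg/m.
D = 2.20²/(4π × 23.0 × 0.1788²) = 0.524 m²/day.

0.524 m²/day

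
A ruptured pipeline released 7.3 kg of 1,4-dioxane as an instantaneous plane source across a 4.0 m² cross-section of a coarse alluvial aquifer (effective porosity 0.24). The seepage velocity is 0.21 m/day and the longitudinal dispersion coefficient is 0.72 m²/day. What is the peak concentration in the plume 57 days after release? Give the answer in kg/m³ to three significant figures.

The peak of an instantaneous 1D plume sits at x = vt; there the Gaussian factor is 1 and C_max = M/(n_e·A·√(4πDt)), where n_e·A is the pore area the mass is dissolved in.
√(4πDt) = √(4π × 0.72 × 57) = 22.71 m, so C_max = 7.3/(0.24 × 4.0 × 22.71) = 0.335 kg/m³.

0.335 kg/m³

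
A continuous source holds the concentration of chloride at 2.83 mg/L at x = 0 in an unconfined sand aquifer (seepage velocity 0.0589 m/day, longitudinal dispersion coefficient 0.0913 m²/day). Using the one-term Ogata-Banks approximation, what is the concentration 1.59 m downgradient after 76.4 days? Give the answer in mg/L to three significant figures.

For a continuous step input, C/C₀ ≈ ½·erfc((x−vt)/(2√(Dt))).
vt = 0.0589 × 76.4 = 4.49996 m and 2√(Dt) = 2√(0.0913 × 76.4) = 5.282 m.
Argument (x−vt)/(2√(Dt)) = (1.59 − 4.49996)/5.282 = -0.5509; ½·erfc(-0.5509) = 0.7820.
C = 2.83 × 0.7820 = 2.21 mg/L.

2.21 mg/L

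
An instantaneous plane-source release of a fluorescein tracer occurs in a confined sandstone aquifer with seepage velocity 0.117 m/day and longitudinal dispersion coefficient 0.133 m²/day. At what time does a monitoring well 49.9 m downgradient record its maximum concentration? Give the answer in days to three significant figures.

417 days

For the 1D instantaneous-source solution, setting ∂C/∂t = 0 at fixed x gives v²t² + 2Dt − x² = 0, so t = (√(D² + v²x²) − D)/v².
√(D² + v²x²) = √(0.133² + 0.117² × 49.9²) = 5.840; v² = 0.013689.
t = (5.840 − 0.133)/0.013689 = 417 days (vs. the pure-advection estimate x/v = 426 d).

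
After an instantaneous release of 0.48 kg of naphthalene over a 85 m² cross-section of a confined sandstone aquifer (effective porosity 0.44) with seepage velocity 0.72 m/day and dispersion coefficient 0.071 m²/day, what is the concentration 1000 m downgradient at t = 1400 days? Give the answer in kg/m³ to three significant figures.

0.000309 kg/m³

For an instantaneous plane source, C(x,t) = M/(n_e·A·√(4πDt)) · exp(−(x−vt)²/(4Dt)), with n_e·A the pore (flow) area.
Plume center vt = 0.72 × 1400 = 1008 m, so the well at 1000 m is 8 m upgradient of the peak.
√(4πDt) = 35.34 m, giving peak height M/(n_e·A·√(4πDt)) = 0.48/(0.44 × 85 × 35.34) = 0.0003632 kg/m³.
(x−vt)²/(4Dt) = (-8)²/(4 × 0.071 × 1400) = 0.1610; exp(−0.1610) = 0.8513.
C = 0.0003632 × 0.8513 = 0.000309 kg/m³.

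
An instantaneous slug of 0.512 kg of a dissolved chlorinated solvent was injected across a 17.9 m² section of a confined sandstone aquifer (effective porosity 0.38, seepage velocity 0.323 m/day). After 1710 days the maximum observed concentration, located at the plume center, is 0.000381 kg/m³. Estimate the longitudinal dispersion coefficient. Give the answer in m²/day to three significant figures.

At the plume center C_max = M/(n_e·A·√(4πDt)), so D = M²/(4πt·(n_e·A·C_max)²).
n_e·A·C_max = 0.38 × 17.9 × 0.000381 = 0.002592 kg/m.
D = 0.512²/(4π × 1710 × 0.002592²) = 1.82 m²/day.

1.82 m²/day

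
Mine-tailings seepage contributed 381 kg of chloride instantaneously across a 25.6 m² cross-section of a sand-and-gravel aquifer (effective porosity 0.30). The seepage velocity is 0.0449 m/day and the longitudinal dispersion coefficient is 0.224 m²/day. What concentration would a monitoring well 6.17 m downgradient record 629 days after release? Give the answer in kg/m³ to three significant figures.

0.497 kg/m³

For an instantaneous plane source, C(x,t) = M/(n_e·A·√(4πDt)) · exp(−(x−vt)²/(4Dt)), with n_e·A the pore (flow) area.
Plume center vt = 0.0449 × 629 = 28.2421 m, so the well at 6.17 m is 22.0721 m upgradient of the peak.
√(4πDt) = 42.08 m, giving peak height M/(n_e·A·√(4πDt)) = 381/(0.30 × 25.6 × 42.08) = 1.179 kg/m³.
(x−vt)²/(4Dt) = (-22.0721)²/(4 × 0.224 × 629) = 0.8644; exp(−0.8644) = 0.4213.
C = 1.179 × 0.4213 = 0.497 kg/m³.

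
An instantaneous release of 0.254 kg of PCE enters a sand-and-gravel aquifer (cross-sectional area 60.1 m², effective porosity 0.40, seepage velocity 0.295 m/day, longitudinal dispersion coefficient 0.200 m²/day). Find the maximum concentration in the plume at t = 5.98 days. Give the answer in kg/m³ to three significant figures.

0.00273 kg/m³

The peak of an instantaneous 1D plume sits at x = vt; there the Gaussian factor is 1 and C_max = M/(n_e·A·√(4πDt)), where n_e·A is the pore area the mass is dissolved in.
√(4πDt) = √(4π × 0.200 × 5.98) = 3.877 m, so C_max = 0.254/(0.40 × 60.1 × 3.877) = 0.00273 kg/m³.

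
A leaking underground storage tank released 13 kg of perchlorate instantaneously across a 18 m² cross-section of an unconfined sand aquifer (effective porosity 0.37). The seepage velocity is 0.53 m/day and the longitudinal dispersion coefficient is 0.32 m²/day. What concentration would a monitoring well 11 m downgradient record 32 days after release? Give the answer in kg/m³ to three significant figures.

For an instantaneous plane source, C(x,t) = M/(n_e·A·√(4πDt)) · exp(−(x−vt)²/(4Dt)), with n_e·A the pore (flow) area.
Plume center vt = 0.53 × 32 = 16.96 m, so the well at 11 m is 5.96 m upgradient of the peak.
√(4πDt) = 11.34 m, giving peak height M/(n_e·A·√(4πDt)) = 13/(0.37 × 18 × 11.34) = 0.1721 kg/m³.
(x−vt)²/(4Dt) = (-5.96)²/(4 × 0.32 × 32) = 0.8672; exp(−0.8672) = 0.4201.
C = 0.1721 × 0.4201 = 0.0723 kg/m³.

0.0723 kg/m³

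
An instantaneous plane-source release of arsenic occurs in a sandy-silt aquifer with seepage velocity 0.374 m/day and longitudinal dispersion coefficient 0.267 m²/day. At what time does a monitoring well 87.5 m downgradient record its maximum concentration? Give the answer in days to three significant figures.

232 days

For the 1D instantaneous-source solution, setting ∂C/∂t = 0 at fixed x gives v²t² + 2Dt − x² = 0, so t = (√(D² + v²x²) − D)/v².
√(D² + v²x²) = √(0.267² + 0.374² × 87.5²) = 32.73; v² = 0.139876.
t = (32.73 − 0.267)/0.139876 = 232 days (vs. the pure-advection estimate x/v = 234 d).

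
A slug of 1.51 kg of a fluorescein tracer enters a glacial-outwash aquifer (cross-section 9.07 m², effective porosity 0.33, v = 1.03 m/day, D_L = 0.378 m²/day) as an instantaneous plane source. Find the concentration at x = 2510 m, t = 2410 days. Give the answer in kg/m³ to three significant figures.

0.00382 kg/m³

For an instantaneous plane source, C(x,t) = M/(n_e·A·√(4πDt)) · exp(−(x−vt)²/(4Dt)), with n_e·A the pore (flow) area.
Plume center vt = 1.03 × 2410 = 2482.3 m, so the well at 2510 m is 27.7 m downgradient of the peak.
√(4πDt) = 107.0 m, giving peak height M/(n_e·A·√(4πDt)) = 1.51/(0.33 × 9.07 × 107.0) = 0.004715 kg/m³.
(x−vt)²/(4Dt) = (27.7)²/(4 × 0.378 × 2410) = 0.2106; exp(−0.2106) = 0.8101.
C = 0.004715 × 0.8101 = 0.00382 kg/m³.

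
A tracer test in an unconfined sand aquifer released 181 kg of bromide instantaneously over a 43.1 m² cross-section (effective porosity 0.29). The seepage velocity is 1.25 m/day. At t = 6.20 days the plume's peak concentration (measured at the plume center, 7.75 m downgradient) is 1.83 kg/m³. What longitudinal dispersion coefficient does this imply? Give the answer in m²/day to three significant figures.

0.804 m²/day

At the plume center C_max = M/(n_e·A·√(4πDt)), so D = M²/(4πt·(n_e·A·C_max)²).
n_e·A·C_max = 0.29 × 43.1 × 1.83 = 22.87 kg/m.
D = 181²/(4π × 6.20 × 22.87²) = 0.804 m²/day.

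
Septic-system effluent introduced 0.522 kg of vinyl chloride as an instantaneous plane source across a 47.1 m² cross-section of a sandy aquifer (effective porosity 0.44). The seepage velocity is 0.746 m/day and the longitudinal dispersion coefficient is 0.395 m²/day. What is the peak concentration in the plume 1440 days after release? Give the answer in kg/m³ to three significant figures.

The peak of an instantaneous 1D plume sits at x = vt; there the Gaussian factor is 1 and C_max = M/(n_e·A·√(4πDt)), where n_e·A is the pore area the mass is dissolved in.
√(4πDt) = √(4π × 0.395 × 1440) = 84.54 m, so C_max = 0.522/(0.44 × 47.1 × 84.54) = 0.000298 kg/m³.

0.000298 kg/m³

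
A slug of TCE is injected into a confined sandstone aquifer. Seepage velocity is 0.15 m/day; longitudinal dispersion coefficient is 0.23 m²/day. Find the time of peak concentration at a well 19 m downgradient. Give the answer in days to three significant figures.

117 days

For the 1D instantaneous-source solution, setting ∂C/∂t = 0 at fixed x gives v²t² + 2Dt − x² = 0, so t = (√(D² + v²x²) − D)/v².
√(D² + v²x²) = √(0.23² + 0.15² × 19²) = 2.859; v² = 0.0225.
t = (2.859 − 0.23)/0.0225 = 117 days (vs. the pure-advection estimate x/v = 127 d).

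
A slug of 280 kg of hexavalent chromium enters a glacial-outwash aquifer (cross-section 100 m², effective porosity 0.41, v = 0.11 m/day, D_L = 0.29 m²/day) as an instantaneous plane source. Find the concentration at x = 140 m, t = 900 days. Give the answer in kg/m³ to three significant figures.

0.0238 kg/m³

For an instantaneous plane source, C(x,t) = M/(n_e·A·√(4πDt)) · exp(−(x−vt)²/(4Dt)), with n_e·A the pore (flow) area.
Plume center vt = 0.11 × 900 = 99 m, so the well at 140 m is 41 m downgradient of the peak.
√(4πDt) = 57.27 m, giving peak height M/(n_e·A·√(4πDt)) = 280/(0.41 × 100 × 57.27) = 0.1192 kg/m³.
(x−vt)²/(4Dt) = (41)²/(4 × 0.29 × 900) = 1.610; exp(−1.610) = 0.1999.
C = 0.1192 × 0.1999 = 0.0238 kg/m³.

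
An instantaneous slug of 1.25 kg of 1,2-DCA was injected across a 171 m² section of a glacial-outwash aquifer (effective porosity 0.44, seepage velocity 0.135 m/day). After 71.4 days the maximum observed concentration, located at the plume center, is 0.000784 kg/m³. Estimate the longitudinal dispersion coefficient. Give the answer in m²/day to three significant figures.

At the plume center C_max = M/(n_e·A·√(4πDt)), so D = M²/(4πt·(n_e·A·C_max)²).
n_e·A·C_max = 0.44 × 171 × 0.000784 = 0.05899 kg/m.
D = 1.25²/(4π × 71.4 × 0.05899²) = 0.500 m²/day.

0.500 m²/day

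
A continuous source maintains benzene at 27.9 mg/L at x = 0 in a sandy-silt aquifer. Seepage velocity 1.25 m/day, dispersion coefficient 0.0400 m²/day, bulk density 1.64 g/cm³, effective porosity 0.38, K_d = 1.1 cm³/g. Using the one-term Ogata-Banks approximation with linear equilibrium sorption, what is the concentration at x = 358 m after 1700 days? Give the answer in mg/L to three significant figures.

Retardation factor R = 1 + ρ_b·K_d/n = 1 + 1.64 × 1.1/0.38 = 5.747.
Sorption retards both mechanisms: v_R = v/R = 0.2175 m/day, D_R = D/R = 0.006960 m²/day.
v_R·t = 0.2175 × 1700 = 369.75 m; 2√(D_R t) = 6.880 m; argument = (358 − 369.75)/6.880 = -1.708.
C = C₀ × ½·erfc(-1.708) = 27.9 × 0.9921 = 27.7 mg/L.

27.7 mg/L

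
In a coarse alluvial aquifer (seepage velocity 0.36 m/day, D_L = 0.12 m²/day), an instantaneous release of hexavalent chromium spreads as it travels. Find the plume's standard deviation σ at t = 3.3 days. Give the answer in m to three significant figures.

0.890 m

Dispersive spreading gives a Gaussian with σ² = 2Dt; advection only shifts the center.
σ = √(2 × 0.12 × 3.3) = 0.890 m.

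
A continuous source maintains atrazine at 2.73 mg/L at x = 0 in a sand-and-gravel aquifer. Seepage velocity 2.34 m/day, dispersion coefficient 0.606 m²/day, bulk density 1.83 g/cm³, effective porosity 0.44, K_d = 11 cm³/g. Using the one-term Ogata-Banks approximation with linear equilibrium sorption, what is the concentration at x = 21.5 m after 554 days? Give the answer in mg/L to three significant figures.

Retardation factor R = 1 + ρ_b·K_d/n = 1 + 1.83 × 11/0.44 = 46.75.
Sorption retards both mechanisms: v_R = v/R = 0.05005 m/day, D_R = D/R = 0.01296 m²/day.
v_R·t = 0.05005 × 554 = 27.7277 m; 2√(D_R t) = 5.359 m; argument = (21.5 − 27.7277)/5.359 = -1.162.
C = C₀ × ½·erfc(-1.162) = 2.73 × 0.9498 = 2.59 mg/L.

2.59 mg/L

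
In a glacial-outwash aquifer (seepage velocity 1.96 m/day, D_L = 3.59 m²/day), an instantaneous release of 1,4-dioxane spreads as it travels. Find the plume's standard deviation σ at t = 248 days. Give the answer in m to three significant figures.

Dispersive spreading gives a Gaussian with σ² = 2Dt; advection only shifts the center.
σ = √(2 × 3.59 × 248) = 42.2 m.

42.2 m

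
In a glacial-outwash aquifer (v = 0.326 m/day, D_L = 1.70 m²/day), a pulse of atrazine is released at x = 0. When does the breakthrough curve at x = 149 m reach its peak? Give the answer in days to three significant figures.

441 days

For the 1D instantaneous-source solution, setting ∂C/∂t = 0 at fixed x gives v²t² + 2Dt − x² = 0, so t = (√(D² + v²x²) − D)/v².
√(D² + v²x²) = √(1.70² + 0.326² × 149²) = 48.60; v² = 0.106276.
t = (48.60 − 1.70)/0.106276 = 441 days (vs. the pure-advection estimate x/v = 457 d).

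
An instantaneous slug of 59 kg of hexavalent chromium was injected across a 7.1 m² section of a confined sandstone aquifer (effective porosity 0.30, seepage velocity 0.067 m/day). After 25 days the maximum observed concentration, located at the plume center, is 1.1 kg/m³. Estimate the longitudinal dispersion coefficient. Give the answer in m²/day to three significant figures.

At the plume center C_max = M/(n_e·A·√(4πDt)), so D = M²/(4πt·(n_e·A·C_max)²).
n_e·A·C_max = 0.30 × 7.1 × 1.1 = 2.343 kg/m.
D = 59²/(4π × 25 × 2.343²) = 2.02 m²/day.

2.02 m²/day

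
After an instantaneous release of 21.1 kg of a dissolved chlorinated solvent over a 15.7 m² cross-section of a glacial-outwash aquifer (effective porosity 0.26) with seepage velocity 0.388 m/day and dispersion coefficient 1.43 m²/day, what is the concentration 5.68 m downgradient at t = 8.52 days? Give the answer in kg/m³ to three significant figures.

0.372 kg/m³

For an instantaneous plane source, C(x,t) = M/(n_e·A·√(4πDt)) · exp(−(x−vt)²/(4Dt)), with n_e·A the pore (flow) area.
Plume center vt = 0.388 × 8.52 = 3.30576 m, so the well at 5.68 m is 2.37424 m downgradient of the peak.
√(4πDt) = 12.37 m, giving peak height M/(n_e·A·√(4πDt)) = 21.1/(0.26 × 15.7 × 12.37) = 0.4179 kg/m³.
(x−vt)²/(4Dt) = (2.37424)²/(4 × 1.43 × 8.52) = 0.1157; exp(−0.1157) = 0.8907.
C = 0.4179 × 0.8907 = 0.372 kg/m³.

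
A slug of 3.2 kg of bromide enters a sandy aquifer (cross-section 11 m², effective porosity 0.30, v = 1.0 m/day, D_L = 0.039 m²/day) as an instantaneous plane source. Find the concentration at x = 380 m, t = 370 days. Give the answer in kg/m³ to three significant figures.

0.0127 kg/m³

For an instantaneous plane source, C(x,t) = M/(n_e·A·√(4πDt)) · exp(−(x−vt)²/(4Dt)), with n_e·A the pore (flow) area.
Plume center vt = 1.0 × 370 = 370 m, so the well at 380 m is 10 m downgradient of the peak.
√(4πDt) = 13.47 m, giving peak height M/(n_e·A·√(4πDt)) = 3.2/(0.30 × 11 × 13.47) = 0.07199 kg/m³.
(x−vt)²/(4Dt) = (10)²/(4 × 0.039 × 370) = 1.733; exp(−1.733) = 0.1768.
C = 0.07199 × 0.1768 = 0.0127 kg/m³.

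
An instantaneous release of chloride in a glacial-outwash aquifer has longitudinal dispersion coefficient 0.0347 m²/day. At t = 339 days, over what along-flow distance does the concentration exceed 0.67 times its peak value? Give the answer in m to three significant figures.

8.68 m

The plume is Gaussian with σ = √(2Dt) = √(2 × 0.0347 × 339) = 4.850 m.
C/C_peak = exp(−Δx²/(2σ²)) = 0.67 ⇒ Δx = σ·√(−2 ln 0.67) = 4.850 × 0.8950 = 4.341 m.
Width = 2Δx = 8.68 m.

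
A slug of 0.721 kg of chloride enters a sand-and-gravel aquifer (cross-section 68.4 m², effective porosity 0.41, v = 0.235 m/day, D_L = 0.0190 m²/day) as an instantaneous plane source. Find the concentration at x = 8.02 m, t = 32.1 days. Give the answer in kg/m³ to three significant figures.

0.00846 kg/m³

For an instantaneous plane source, C(x,t) = M/(n_e·A·√(4πDt)) · exp(−(x−vt)²/(4Dt)), with n_e·A the pore (flow) area.
Plume center vt = 0.235 × 32.1 = 7.5435 m, so the well at 8.02 m is 0.4765 m downgradient of the peak.
√(4πDt) = 2.768 m, giving peak height M/(n_e·A·√(4πDt)) = 0.721/(0.41 × 68.4 × 2.768) = 0.009288 kg/m³.
(x−vt)²/(4Dt) = (0.4765)²/(4 × 0.0190 × 32.1) = 0.09307; exp(−0.09307) = 0.9111.
C = 0.009288 × 0.9111 = 0.00846 kg/m³.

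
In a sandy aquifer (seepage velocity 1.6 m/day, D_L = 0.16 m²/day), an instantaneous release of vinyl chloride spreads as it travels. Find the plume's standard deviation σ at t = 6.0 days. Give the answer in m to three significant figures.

Dispersive spreading gives a Gaussian with σ² = 2Dt; advection only shifts the center.
σ = √(2 × 0.16 × 6.0) = 1.39 m.

1.39 m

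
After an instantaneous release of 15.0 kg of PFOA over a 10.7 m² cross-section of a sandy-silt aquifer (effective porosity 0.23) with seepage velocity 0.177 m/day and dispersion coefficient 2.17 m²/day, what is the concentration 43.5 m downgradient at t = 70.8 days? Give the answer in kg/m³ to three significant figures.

0.0291 kg/m³

For an instantaneous plane source, C(x,t) = M/(n_e·A·√(4πDt)) · exp(−(x−vt)²/(4Dt)), with n_e·A the pore (flow) area.
Plume center vt = 0.177 × 70.8 = 12.5316 m, so the well at 43.5 m is 30.9684 m downgradient of the peak.
√(4πDt) = 43.94 m, giving peak height M/(n_e·A·√(4πDt)) = 15.0/(0.23 × 10.7 × 43.94) = 0.1387 kg/m³.
(x−vt)²/(4Dt) = (30.9684)²/(4 × 2.17 × 70.8) = 1.561; exp(−1.561) = 0.2099.
C = 0.1387 × 0.2099 = 0.0291 kg/m³.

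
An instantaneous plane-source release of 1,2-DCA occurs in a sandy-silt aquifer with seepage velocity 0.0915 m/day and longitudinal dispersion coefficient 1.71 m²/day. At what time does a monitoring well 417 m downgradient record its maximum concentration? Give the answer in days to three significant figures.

4360 days

For the 1D instantaneous-source solution, setting ∂C/∂t = 0 at fixed x gives v²t² + 2Dt − x² = 0, so t = (√(D² + v²x²) − D)/v².
√(D² + v²x²) = √(1.71² + 0.0915² × 417²) = 38.19; v² = 0.00837225.
t = (38.19 − 1.71)/0.00837225 = 4360 days (vs. the pure-advection estimate x/v = 4560 d).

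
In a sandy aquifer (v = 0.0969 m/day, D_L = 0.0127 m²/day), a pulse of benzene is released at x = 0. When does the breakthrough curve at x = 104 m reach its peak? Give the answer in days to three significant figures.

For the 1D instantaneous-source solution, setting ∂C/∂t = 0 at fixed x gives v²t² + 2Dt − x² = 0, so t = (√(D² + v²x²) − D)/v².
√(D² + v²x²) = √(0.0127² + 0.0969² × 104²) = 10.08; v² = 0.00938961.
t = (10.08 − 0.0127)/0.00938961 = 1070 days (vs. the pure-advection estimate x/v = 1070 d).

1070 days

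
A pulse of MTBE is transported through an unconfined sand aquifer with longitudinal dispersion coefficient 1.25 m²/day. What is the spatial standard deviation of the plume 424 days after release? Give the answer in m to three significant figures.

Dispersive spreading gives a Gaussian with σ² = 2Dt; advection only shifts the center.
σ = √(2 × 1.25 × 424) = 32.6 m.

32.6 m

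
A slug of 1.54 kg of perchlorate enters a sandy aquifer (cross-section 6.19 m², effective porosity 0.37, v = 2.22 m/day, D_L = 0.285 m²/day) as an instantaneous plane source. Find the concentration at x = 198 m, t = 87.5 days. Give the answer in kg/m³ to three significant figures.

For an instantaneous plane source, C(x,t) = M/(n_e·A·√(4πDt)) · exp(−(x−vt)²/(4Dt)), with n_e·A the pore (flow) area.
Plume center vt = 2.22 × 87.5 = 194.25 m, so the well at 198 m is 3.75 m downgradient of the peak.
√(4πDt) = 17.70 m, giving peak height M/(n_e·A·√(4πDt)) = 1.54/(0.37 × 6.19 × 17.70) = 0.03799 kg/m³.
(x−vt)²/(4Dt) = (3.75)²/(4 × 0.285 × 87.5) = 0.1410; exp(−0.1410) = 0.8685.
C = 0.03799 × 0.8685 = 0.0330 kg/m³.

0.0330 kg/m³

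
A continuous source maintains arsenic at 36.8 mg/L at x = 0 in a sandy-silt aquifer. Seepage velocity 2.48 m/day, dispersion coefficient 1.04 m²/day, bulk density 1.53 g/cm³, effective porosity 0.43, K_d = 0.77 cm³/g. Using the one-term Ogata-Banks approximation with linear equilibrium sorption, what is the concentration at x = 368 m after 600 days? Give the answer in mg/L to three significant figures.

Retardation factor R = 1 + ρ_b·K_d/n = 1 + 1.53 × 0.77/0.43 = 3.740.
Sorption retards both mechanisms: v_R = v/R = 0.6631 m/day, D_R = D/R = 0.2781 m²/day.
v_R·t = 0.6631 × 600 = 397.86 m; 2√(D_R t) = 25.83 m; argument = (368 − 397.86)/25.83 = -1.156.
C = C₀ × ½·erfc(-1.156) = 36.8 × 0.9490 = 34.9 mg/L.

34.9 mg/L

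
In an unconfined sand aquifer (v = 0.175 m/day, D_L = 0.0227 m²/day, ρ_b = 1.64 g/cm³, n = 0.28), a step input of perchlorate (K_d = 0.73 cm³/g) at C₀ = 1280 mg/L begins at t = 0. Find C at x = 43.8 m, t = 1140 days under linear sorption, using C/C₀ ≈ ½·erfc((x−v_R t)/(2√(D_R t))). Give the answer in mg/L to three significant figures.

Retardation factor R = 1 + ρ_b·K_d/n = 1 + 1.64 × 0.73/0.28 = 5.276.
Sorption retards both mechanisms: v_R = v/R = 0.03317 m/day, D_R = D/R = 0.004303 m²/day.
v_R·t = 0.03317 × 1140 = 37.8138 m; 2√(D_R t) = 4.430 m; argument = (43.8 − 37.8138)/4.430 = 1.351.
C = C₀ × ½·erfc(1.351) = 1280 × 0.02803 = 35.9 mg/L.

35.9 mg/L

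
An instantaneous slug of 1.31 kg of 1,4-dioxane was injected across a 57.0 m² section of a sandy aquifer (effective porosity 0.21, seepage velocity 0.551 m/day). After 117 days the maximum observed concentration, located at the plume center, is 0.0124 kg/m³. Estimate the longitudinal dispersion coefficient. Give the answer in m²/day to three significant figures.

At the plume center C_max = M/(n_e·A·√(4πDt)), so D = M²/(4πt·(n_e·A·C_max)²).
n_e·A·C_max = 0.21 × 57.0 × 0.0124 = 0.1484 kg/m.
D = 1.31²/(4π × 117 × 0.1484²) = 0.0530 m²/day.

0.0530 m²/day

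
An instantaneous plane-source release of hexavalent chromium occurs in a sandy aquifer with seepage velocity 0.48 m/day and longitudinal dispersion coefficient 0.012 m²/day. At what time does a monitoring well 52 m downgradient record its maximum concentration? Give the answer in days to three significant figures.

108 days

For the 1D instantaneous-source solution, setting ∂C/∂t = 0 at fixed x gives v²t² + 2Dt − x² = 0, so t = (√(D² + v²x²) − D)/v².
√(D² + v²x²) = √(0.012² + 0.48² × 52²) = 24.96; v² = 0.2304.
t = (24.96 − 0.012)/0.2304 = 108 days (vs. the pure-advection estimate x/v = 108 d).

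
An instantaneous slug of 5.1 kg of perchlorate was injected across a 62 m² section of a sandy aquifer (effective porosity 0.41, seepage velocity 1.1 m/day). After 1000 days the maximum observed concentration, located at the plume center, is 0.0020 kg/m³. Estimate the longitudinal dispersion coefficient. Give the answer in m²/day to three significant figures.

At the plume center C_max = M/(n_e·A·√(4πDt)), so D = M²/(4πt·(n_e·A·C_max)²).
n_e·A·C_max = 0.41 × 62 × 0.0020 = 0.05084 kg/m.
D = 5.1²/(4π × 1000 × 0.05084²) = 0.801 m²/day.

0.801 m²/day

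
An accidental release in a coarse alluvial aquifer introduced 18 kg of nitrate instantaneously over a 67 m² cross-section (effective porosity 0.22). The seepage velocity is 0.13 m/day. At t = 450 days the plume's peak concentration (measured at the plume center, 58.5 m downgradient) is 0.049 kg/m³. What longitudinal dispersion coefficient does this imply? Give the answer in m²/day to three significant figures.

0.110 m²/day

At the plume center C_max = M/(n_e·A·√(4πDt)), so D = M²/(4πt·(n_e·A·C_max)²).
n_e·A·C_max = 0.22 × 67 × 0.049 = 0.7223 kg/m.
D = 18²/(4π × 450 × 0.7223²) = 0.110 m²/day.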